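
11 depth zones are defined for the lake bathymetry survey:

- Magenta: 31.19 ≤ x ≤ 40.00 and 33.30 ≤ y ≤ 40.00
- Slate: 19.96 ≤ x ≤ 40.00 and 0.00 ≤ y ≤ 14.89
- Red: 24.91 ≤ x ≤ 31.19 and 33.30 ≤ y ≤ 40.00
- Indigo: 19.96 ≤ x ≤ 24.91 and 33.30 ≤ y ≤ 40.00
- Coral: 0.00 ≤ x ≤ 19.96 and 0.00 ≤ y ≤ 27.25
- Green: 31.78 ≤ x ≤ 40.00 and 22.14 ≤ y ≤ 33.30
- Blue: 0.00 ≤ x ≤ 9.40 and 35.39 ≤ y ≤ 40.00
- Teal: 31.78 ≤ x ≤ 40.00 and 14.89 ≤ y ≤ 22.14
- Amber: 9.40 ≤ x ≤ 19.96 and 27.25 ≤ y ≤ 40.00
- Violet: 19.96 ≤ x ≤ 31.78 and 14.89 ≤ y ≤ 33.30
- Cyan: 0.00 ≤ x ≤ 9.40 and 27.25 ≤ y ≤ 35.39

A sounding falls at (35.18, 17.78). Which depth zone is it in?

The point has x = 35.18 and y = 17.78.
Only Teal satisfies 31.78 ≤ x ≤ 40.00 and 14.89 ≤ y ≤ 22.14.

Teal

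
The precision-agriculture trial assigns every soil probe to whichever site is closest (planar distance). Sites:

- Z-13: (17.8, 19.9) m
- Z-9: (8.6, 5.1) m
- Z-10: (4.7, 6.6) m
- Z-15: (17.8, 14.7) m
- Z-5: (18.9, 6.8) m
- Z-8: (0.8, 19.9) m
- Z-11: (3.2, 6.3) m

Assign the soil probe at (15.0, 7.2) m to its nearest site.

Z-5

Squared distances to each site:
Z-13: 169.130; Z-9: 45.370; Z-10: 106.450; Z-15: 64.090; Z-5: 15.370; Z-8: 362.930; Z-11: 140.050.
Minimum at Z-5.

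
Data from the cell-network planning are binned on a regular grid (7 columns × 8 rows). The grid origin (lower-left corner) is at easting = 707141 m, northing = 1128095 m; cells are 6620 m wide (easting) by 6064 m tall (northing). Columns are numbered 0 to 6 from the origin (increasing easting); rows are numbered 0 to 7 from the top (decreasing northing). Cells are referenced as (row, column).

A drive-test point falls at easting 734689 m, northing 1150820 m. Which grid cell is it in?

(4, 4)

Column index: ⌊(734689 − 707141) / 6620⌋ = ⌊4.161⌋ = 4
Row offset from origin: ⌊(1150820 − 1128095) / 6064⌋ = ⌊3.748⌋ = 3 → row 4 (counted from top)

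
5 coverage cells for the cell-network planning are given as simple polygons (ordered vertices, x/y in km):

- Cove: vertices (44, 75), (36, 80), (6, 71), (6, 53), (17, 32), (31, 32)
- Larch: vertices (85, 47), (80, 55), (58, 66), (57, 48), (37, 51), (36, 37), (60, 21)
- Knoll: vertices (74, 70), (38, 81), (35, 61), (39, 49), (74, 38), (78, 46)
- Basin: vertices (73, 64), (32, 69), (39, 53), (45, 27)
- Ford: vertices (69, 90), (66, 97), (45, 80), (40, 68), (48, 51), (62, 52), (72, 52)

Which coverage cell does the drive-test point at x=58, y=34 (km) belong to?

Larch

Cast a ray rightward from (58, 34). For each polygon, the edges (by vertex number in listed order) whose endpoints lie on opposite sides of y = 34, where each meets that height, and whether that is right or left of the point:
Cove: 4–5 at x≈16.0 (left), 6–1 at x≈31.6 (left) → 0 crossings.
Larch: 6–7 at x≈40.5 (left), 7–1 at x≈72.5 (right) → 1 crossing.
Knoll: no edge straddles that height → 0 crossings.
Basin: 3–4 at x≈43.4 (left), 4–1 at x≈50.3 (left) → 0 crossings.
Ford: no edge straddles that height → 0 crossings.
Only Larch has an odd count, so the point is inside Larch.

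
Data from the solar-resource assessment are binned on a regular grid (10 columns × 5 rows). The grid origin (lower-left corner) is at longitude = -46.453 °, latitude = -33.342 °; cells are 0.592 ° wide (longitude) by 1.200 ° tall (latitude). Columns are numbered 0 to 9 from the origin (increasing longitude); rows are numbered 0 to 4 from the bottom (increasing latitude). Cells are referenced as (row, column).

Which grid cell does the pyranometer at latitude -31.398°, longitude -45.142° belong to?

Column index: ⌊(-45.142 − -46.453) / 0.592⌋ = ⌊2.215⌋ = 2
Row offset from origin: ⌊(-31.398 − -33.342) / 1.200⌋ = ⌊1.620⌋ = 1 → row 1

(1, 2)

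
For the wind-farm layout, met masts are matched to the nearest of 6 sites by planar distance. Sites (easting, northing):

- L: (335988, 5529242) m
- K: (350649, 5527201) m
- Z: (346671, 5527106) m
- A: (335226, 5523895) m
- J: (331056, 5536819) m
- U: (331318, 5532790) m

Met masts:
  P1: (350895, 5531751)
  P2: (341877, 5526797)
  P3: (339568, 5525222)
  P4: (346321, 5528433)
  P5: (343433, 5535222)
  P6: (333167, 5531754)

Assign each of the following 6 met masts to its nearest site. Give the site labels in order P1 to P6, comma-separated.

K, Z, A, Z, Z, U

P1 → K (d²=20763016.00)
P2 → Z (d²=23077917.00)
P3 → A (d²=20613893.00)
P4 → Z (d²=1883429.00)
P5 → Z (d²=76354100.00)
P6 → U (d²=4492097.00)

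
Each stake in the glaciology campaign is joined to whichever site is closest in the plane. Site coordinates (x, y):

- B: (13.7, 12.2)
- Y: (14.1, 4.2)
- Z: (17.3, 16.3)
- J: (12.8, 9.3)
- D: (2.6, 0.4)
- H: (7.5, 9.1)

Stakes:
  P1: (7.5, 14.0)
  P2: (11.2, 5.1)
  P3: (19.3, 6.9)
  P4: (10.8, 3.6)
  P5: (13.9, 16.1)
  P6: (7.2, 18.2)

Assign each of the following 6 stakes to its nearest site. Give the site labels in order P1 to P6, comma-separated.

P1 → H (d²=24.01)
P2 → Y (d²=9.22)
P3 → Y (d²=34.33)
P4 → Y (d²=11.25)
P5 → Z (d²=11.60)
P6 → B (d²=78.25)

H, Y, Y, Y, Z, B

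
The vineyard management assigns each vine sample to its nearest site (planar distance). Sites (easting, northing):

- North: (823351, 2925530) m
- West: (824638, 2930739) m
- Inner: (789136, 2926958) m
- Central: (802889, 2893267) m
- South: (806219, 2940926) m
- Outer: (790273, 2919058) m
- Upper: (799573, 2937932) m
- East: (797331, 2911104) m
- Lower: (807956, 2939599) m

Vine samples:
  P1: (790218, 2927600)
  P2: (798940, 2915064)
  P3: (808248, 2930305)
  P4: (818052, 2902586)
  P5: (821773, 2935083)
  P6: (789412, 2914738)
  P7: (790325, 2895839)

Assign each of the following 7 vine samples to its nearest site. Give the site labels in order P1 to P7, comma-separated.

Inner, East, Lower, Central, West, Outer, Central

P1 → Inner (d²=1582888.00)
P2 → East (d²=18270481.00)
P3 → Lower (d²=86463700.00)
P4 → Central (d²=316760330.00)
P5 → West (d²=27078561.00)
P6 → Outer (d²=19403721.00)
P7 → Central (d²=164469280.00)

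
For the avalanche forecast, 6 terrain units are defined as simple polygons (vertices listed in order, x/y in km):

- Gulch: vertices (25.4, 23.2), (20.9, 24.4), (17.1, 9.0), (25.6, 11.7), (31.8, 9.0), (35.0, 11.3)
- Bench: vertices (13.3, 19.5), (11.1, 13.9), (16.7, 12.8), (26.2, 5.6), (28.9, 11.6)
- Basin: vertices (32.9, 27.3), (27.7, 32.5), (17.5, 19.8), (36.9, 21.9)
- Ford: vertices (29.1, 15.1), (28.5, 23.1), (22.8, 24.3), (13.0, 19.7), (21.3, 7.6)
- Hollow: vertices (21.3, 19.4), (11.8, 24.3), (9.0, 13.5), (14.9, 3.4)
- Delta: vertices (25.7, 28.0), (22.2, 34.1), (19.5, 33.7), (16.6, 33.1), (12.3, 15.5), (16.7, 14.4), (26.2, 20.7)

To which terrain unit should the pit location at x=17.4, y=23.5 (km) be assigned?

Cast a ray rightward from (17.4, 23.5). For each polygon, the edges (by vertex number in listed order) whose endpoints lie on opposite sides of y = 23.5, where each meets that height, and whether that is right or left of the point:
Gulch: 1–2 at x≈24.27 (right), 2–3 at x≈20.68 (right) → 2 crossings.
Bench: no edge straddles that height → 0 crossings.
Basin: 2–3 at x≈20.47 (right), 4–1 at x≈35.71 (right) → 2 crossings.
Ford: 2–3 at x≈26.60 (right), 3–4 at x≈21.10 (right) → 2 crossings.
Hollow: 1–2 at x≈13.35 (left), 2–3 at x≈11.59 (left) → 0 crossings.
Delta: 4–5 at x≈14.25 (left), 7–1 at x≈26.01 (right) → 1 crossing.
Only Delta has an odd count, so the point is inside Delta.

Delta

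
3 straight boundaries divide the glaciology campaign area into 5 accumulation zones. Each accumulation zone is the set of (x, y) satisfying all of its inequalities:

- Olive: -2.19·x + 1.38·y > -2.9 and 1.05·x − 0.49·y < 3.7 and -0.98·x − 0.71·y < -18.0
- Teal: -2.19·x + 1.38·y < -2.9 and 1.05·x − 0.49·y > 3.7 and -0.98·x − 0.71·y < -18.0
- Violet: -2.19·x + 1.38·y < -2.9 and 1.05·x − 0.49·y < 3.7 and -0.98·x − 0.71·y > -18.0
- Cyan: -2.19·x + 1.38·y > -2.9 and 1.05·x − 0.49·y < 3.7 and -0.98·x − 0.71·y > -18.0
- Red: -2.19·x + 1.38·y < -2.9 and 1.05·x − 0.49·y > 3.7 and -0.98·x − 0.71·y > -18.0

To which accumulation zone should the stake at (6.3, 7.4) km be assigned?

Violet

-2.19·6.3 + 1.38·7.4 = -3.585, which is < -2.9
1.05·6.3 − 0.49·7.4 = 2.989, which is < 3.7
-0.98·6.3 − 0.71·7.4 = -11.428, which is > -18.0
This sign pattern matches Violet.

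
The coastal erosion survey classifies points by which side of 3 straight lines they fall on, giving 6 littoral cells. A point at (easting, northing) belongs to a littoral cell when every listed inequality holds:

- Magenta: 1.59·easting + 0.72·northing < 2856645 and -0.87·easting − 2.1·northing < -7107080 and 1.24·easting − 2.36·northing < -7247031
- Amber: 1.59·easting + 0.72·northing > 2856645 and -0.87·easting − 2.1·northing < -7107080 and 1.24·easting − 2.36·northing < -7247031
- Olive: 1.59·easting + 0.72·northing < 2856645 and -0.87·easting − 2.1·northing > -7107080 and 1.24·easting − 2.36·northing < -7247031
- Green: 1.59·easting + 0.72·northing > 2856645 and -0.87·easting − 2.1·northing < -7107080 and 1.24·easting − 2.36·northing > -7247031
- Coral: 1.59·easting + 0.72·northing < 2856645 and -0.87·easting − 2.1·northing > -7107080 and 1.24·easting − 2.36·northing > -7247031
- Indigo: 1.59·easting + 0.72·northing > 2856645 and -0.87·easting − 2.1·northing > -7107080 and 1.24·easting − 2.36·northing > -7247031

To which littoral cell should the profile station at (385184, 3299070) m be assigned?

Amber

1.59·385184 + 0.72·3299070 = 2987772.960, which is > 2856645
-0.87·385184 − 2.1·3299070 = -7263157.080, which is < -7107080
1.24·385184 − 2.36·3299070 = -7308177.040, which is < -7247031
This sign pattern matches Amber.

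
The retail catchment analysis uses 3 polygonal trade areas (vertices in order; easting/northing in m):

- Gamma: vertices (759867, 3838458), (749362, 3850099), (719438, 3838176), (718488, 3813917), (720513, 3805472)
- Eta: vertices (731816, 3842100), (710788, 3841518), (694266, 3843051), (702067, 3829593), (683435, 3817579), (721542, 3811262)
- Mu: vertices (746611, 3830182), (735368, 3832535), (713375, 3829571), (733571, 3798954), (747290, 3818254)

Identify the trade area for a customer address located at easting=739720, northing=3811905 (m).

Cast a ray rightward from (739720, 3811905). For each polygon, the edges (by vertex number in listed order) whose endpoints lie on opposite sides of northing = 3811905, where each meets that height, and whether that is right or left of the point:
Gamma: 4–5 at easting≈718970.5 (left), 5–1 at easting≈728187.9 (left) → 0 crossings.
Eta: 5–6 at easting≈717663.1 (left), 6–1 at easting≈721756.2 (left) → 0 crossings.
Mu: 3–4 at easting≈725028.1 (left), 4–5 at easting≈742776.9 (right) → 1 crossing.
Only Mu has an odd count, so the point is inside Mu.

Mu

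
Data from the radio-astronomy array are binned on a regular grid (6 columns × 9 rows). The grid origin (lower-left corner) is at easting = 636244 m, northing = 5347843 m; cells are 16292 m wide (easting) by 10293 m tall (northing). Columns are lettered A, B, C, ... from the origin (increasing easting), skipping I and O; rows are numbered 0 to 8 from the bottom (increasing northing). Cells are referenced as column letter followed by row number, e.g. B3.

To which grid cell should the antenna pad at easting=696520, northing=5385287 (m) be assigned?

D3

Column index: ⌊(696520 − 636244) / 16292⌋ = ⌊3.700⌋ = 3 → column D
Row offset from origin: ⌊(5385287 − 5347843) / 10293⌋ = ⌊3.638⌋ = 3 → row 3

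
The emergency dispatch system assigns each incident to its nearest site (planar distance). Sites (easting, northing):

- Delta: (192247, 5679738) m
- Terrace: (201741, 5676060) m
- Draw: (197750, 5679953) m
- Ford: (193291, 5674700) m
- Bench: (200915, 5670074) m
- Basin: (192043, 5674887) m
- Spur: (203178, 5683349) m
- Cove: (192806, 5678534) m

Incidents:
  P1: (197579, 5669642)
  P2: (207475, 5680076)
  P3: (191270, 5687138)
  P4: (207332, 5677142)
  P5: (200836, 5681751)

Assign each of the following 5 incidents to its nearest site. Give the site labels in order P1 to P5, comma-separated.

Bench, Spur, Delta, Terrace, Spur

P1 → Bench (d²=11315520.00)
P2 → Spur (d²=29176738.00)
P3 → Delta (d²=55714529.00)
P4 → Terrace (d²=32430005.00)
P5 → Spur (d²=8038568.00)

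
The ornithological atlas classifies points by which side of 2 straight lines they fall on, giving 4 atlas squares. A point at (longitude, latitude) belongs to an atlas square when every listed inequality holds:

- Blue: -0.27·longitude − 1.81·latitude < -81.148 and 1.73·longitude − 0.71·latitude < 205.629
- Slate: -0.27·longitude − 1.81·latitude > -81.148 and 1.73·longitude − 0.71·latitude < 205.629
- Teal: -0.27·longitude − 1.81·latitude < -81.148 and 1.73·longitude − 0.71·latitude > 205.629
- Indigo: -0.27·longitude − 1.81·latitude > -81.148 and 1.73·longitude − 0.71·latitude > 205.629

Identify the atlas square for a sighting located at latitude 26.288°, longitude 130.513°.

Teal

-0.27·130.513 − 1.81·26.288 = -82.820, which is < -81.148
1.73·130.513 − 0.71·26.288 = 207.123, which is > 205.629
This sign pattern matches Teal.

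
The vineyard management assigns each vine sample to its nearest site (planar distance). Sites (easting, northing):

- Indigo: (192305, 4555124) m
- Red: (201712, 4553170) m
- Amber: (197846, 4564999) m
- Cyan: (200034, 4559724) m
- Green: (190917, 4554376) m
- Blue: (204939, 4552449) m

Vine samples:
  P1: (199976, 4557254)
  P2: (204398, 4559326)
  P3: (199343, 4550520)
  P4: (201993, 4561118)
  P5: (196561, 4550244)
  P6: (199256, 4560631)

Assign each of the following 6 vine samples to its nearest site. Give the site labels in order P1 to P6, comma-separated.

P1 → Cyan (d²=6104264.00)
P2 → Cyan (d²=19202900.00)
P3 → Red (d²=12634661.00)
P4 → Cyan (d²=5780917.00)
P5 → Red (d²=35094277.00)
P6 → Cyan (d²=1427933.00)

Cyan, Cyan, Red, Cyan, Red, Cyan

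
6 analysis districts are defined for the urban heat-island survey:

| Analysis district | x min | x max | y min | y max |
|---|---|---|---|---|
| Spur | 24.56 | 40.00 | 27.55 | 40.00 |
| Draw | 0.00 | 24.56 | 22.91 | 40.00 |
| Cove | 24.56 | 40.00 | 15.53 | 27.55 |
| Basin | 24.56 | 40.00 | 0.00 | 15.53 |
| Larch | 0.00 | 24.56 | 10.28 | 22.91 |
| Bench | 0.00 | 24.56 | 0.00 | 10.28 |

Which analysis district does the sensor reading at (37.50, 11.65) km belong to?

The point has x = 37.50 and y = 11.65.
Only Basin satisfies 24.56 ≤ x ≤ 40.00 and 0.00 ≤ y ≤ 15.53.

Basin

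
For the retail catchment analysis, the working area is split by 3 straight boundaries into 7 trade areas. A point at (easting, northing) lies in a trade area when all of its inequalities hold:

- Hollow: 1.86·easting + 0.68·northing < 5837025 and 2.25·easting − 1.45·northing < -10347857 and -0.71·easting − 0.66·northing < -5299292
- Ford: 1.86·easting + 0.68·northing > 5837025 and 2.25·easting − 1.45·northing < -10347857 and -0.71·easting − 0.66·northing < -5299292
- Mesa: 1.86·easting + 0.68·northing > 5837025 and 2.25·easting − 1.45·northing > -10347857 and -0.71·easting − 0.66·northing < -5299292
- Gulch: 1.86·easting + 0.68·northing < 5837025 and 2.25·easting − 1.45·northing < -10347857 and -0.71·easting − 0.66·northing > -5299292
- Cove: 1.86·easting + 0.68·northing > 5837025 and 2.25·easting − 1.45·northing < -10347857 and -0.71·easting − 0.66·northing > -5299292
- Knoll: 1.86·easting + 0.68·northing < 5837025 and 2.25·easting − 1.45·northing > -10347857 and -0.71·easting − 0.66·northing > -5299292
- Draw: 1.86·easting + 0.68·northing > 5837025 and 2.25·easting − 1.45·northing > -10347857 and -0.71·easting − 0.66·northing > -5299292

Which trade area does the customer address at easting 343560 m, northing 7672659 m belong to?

Ford

1.86·343560 + 0.68·7672659 = 5856429.720, which is > 5837025
2.25·343560 − 1.45·7672659 = -10352345.550, which is < -10347857
-0.71·343560 − 0.66·7672659 = -5307882.540, which is < -5299292
This sign pattern matches Ford.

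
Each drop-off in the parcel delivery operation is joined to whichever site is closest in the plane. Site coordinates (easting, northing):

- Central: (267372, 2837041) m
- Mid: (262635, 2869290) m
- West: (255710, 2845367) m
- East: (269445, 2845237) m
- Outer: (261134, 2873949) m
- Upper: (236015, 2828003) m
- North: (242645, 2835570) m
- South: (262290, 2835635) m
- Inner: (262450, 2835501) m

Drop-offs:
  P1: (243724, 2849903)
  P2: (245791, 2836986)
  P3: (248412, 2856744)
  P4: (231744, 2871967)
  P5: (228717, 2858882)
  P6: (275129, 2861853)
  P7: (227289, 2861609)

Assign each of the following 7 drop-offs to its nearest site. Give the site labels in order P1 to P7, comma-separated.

West, North, West, Outer, North, Mid, North

P1 → West (d²=164239492.00)
P2 → North (d²=11902372.00)
P3 → West (d²=182696933.00)
P4 → Outer (d²=867700424.00)
P5 → North (d²=737438528.00)
P6 → Mid (d²=211409005.00)
P7 → North (d²=913836257.00)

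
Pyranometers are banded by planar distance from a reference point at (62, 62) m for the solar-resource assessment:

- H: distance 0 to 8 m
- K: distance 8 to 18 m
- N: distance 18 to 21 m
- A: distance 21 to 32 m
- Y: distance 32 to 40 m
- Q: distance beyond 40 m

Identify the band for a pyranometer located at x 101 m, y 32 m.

Q

Distance = √((101−62)² + (32−62)²) = √(1521.000 + 900.000) = 49.204 m.
40 ≤ 49.204 < ∞ → Q.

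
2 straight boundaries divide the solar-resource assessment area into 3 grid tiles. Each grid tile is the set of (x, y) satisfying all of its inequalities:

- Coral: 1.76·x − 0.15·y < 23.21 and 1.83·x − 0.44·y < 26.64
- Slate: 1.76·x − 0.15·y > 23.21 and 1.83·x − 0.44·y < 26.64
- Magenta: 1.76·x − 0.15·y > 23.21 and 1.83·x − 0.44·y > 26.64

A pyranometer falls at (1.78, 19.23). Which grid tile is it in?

Coral

1.76·1.78 − 0.15·19.23 = 0.248, which is < 23.21
1.83·1.78 − 0.44·19.23 = -5.204, which is < 26.64
This sign pattern matches Coral.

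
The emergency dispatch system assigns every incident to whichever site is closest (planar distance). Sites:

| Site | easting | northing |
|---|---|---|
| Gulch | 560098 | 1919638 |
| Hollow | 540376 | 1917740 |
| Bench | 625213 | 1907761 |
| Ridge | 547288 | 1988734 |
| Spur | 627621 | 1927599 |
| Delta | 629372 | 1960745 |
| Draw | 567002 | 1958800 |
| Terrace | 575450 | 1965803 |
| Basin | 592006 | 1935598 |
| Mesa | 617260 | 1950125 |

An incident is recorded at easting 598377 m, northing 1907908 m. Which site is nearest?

Squared distances to each site:
Gulch: 1602874741.000; Hollow: 3460784225.000; Bench: 720192505.000; Ridge: 9142928197.000; Spur: 1242947017.000; Delta: 3752438594.000; Draw: 3574386289.000; Terrace: 3877478354.000; Basin: 807325741.000; Mesa: 2138842778.000.
Minimum at Bench.

Bench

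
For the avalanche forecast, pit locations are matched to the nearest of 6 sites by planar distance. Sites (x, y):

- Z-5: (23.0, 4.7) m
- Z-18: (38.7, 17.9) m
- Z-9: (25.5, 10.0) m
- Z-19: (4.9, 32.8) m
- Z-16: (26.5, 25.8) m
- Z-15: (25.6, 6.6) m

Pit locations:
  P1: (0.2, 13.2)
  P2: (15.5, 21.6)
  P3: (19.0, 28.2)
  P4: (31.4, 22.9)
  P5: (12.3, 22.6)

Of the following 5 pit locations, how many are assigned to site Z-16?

P1 → Z-19
P2 → Z-16
P3 → Z-16
P4 → Z-16
P5 → Z-19
3 of the 5 go to Z-16.

3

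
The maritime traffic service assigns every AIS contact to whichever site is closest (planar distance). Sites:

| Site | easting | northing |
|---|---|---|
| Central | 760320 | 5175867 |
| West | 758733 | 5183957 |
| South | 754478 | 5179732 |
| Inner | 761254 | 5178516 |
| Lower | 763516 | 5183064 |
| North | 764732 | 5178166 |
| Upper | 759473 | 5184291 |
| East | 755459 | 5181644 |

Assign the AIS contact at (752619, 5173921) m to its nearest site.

South

Squared distances to each site:
Central: 63092317.000; West: 138102292.000; South: 37223602.000; Inner: 95677250.000; Lower: 202339058.000; North: 164744794.000; Upper: 154514216.000; East: 67710329.000.
Minimum at South.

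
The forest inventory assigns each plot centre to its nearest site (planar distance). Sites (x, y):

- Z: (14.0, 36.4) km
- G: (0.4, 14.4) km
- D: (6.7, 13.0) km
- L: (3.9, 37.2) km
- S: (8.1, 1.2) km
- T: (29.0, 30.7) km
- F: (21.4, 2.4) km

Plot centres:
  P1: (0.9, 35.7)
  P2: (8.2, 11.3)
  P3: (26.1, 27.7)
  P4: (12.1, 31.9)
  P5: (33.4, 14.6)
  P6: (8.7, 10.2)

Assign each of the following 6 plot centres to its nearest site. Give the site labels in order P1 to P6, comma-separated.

P1 → L (d²=11.25)
P2 → D (d²=5.14)
P3 → T (d²=17.41)
P4 → Z (d²=23.86)
P5 → T (d²=278.57)
P6 → D (d²=11.84)

L, D, T, Z, T, D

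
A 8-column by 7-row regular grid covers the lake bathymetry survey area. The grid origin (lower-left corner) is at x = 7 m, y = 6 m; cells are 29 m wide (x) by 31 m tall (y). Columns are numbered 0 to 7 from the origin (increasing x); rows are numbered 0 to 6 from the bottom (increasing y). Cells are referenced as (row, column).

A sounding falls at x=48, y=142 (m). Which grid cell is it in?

Column index: ⌊(48 − 7) / 29⌋ = ⌊1.414⌋ = 1
Row offset from origin: ⌊(142 − 6) / 31⌋ = ⌊4.387⌋ = 4 → row 4

(4, 1)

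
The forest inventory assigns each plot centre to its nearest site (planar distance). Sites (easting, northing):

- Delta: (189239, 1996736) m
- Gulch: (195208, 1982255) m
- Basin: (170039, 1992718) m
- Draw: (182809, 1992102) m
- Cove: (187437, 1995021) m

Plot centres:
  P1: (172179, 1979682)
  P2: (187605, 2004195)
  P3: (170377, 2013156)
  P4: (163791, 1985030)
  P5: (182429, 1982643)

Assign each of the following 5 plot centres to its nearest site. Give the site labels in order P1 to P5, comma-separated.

Basin, Delta, Basin, Basin, Draw

P1 → Basin (d²=174516896.00)
P2 → Delta (d²=58306637.00)
P3 → Basin (d²=417826088.00)
P4 → Basin (d²=98142848.00)
P5 → Draw (d²=89617081.00)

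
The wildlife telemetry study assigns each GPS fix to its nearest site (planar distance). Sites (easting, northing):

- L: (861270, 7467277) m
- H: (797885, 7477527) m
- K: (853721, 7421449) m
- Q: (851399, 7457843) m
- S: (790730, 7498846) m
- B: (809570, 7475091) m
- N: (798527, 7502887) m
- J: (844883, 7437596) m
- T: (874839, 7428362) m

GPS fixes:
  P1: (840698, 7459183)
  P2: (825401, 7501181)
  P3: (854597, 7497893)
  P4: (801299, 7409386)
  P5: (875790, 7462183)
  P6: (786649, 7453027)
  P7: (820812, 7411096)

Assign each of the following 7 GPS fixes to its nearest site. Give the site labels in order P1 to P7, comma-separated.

Q, N, L, J, L, H, K

P1 → Q (d²=116307001.00)
P2 → N (d²=725122312.00)
P3 → L (d²=981868385.00)
P4 → J (d²=2695369156.00)
P5 → L (d²=236779236.00)
P6 → H (d²=726497696.00)
P7 → K (d²=1190186890.00)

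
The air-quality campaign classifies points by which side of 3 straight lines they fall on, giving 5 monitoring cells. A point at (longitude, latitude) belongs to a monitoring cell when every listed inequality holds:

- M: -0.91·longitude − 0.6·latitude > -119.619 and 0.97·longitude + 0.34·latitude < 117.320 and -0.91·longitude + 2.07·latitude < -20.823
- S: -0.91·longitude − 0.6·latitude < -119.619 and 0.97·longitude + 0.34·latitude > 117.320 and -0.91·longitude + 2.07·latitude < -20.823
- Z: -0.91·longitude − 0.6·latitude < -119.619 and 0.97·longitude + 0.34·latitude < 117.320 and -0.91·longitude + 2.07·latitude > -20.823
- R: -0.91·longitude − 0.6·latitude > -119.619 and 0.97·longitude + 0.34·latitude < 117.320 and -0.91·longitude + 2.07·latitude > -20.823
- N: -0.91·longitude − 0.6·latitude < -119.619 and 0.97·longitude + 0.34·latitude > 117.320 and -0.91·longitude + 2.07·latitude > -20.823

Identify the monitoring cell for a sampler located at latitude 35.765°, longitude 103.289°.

-0.91·103.289 − 0.6·35.765 = -115.452, which is > -119.619
0.97·103.289 + 0.34·35.765 = 112.350, which is < 117.320
-0.91·103.289 + 2.07·35.765 = -19.959, which is > -20.823
This sign pattern matches R.

R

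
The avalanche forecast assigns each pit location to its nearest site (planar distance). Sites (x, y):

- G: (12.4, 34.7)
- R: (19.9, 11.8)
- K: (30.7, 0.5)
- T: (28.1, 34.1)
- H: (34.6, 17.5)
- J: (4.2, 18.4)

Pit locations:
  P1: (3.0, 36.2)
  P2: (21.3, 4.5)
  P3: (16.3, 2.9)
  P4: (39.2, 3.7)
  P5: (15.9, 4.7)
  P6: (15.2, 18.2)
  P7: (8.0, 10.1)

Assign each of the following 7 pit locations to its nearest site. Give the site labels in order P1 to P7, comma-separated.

G, R, R, K, R, R, J

P1 → G (d²=90.61)
P2 → R (d²=55.25)
P3 → R (d²=92.17)
P4 → K (d²=82.49)
P5 → R (d²=66.41)
P6 → R (d²=63.05)
P7 → J (d²=83.33)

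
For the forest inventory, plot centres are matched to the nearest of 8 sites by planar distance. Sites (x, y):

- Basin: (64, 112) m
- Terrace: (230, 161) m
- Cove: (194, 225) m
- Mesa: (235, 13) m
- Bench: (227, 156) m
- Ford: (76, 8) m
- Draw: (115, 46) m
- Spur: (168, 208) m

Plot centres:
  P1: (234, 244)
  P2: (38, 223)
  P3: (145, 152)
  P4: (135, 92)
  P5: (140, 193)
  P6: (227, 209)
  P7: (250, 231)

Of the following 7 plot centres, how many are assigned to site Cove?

P1 → Cove
P2 → Basin
P3 → Spur
P4 → Draw
P5 → Spur
P6 → Cove
P7 → Cove
3 of the 7 go to Cove.

3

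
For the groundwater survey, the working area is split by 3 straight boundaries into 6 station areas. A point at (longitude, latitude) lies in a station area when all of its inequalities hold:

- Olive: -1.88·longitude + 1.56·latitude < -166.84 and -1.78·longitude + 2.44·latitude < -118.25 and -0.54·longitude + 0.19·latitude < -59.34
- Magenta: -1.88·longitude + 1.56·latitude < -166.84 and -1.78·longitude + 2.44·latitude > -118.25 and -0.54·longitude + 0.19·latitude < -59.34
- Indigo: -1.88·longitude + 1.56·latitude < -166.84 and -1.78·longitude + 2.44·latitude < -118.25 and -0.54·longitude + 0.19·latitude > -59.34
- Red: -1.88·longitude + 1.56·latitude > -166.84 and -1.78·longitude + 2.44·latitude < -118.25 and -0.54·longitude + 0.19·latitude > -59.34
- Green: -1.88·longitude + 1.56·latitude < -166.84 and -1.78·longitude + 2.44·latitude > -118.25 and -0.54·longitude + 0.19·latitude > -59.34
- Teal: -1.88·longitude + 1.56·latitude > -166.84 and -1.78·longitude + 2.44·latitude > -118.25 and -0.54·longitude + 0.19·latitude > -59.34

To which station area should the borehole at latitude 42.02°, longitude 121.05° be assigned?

Teal

-1.88·121.05 + 1.56·42.02 = -162.023, which is > -166.84
-1.78·121.05 + 2.44·42.02 = -112.940, which is > -118.25
-0.54·121.05 + 0.19·42.02 = -57.383, which is > -59.34
This sign pattern matches Teal.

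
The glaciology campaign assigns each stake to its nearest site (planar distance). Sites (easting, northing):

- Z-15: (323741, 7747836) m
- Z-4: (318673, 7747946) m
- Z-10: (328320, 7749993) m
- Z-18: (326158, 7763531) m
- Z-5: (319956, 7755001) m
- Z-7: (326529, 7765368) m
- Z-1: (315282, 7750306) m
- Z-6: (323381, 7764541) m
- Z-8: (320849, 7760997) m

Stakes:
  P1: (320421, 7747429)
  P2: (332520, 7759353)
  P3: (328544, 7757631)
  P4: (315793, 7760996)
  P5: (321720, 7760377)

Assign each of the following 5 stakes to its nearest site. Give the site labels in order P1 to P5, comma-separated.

P1 → Z-4 (d²=3322793.00)
P2 → Z-18 (d²=57930728.00)
P3 → Z-18 (d²=40502996.00)
P4 → Z-8 (d²=25563137.00)
P5 → Z-8 (d²=1143041.00)

Z-4, Z-18, Z-18, Z-8, Z-8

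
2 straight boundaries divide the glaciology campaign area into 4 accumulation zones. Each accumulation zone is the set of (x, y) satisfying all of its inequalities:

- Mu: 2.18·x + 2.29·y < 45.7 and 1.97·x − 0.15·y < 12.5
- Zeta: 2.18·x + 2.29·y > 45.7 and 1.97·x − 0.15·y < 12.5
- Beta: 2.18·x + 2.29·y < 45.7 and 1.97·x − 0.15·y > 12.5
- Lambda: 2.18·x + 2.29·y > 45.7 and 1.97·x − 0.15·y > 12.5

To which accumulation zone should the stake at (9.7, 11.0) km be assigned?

Lambda

2.18·9.7 + 2.29·11.0 = 46.336, which is > 45.7
1.97·9.7 − 0.15·11.0 = 17.459, which is > 12.5
This sign pattern matches Lambda.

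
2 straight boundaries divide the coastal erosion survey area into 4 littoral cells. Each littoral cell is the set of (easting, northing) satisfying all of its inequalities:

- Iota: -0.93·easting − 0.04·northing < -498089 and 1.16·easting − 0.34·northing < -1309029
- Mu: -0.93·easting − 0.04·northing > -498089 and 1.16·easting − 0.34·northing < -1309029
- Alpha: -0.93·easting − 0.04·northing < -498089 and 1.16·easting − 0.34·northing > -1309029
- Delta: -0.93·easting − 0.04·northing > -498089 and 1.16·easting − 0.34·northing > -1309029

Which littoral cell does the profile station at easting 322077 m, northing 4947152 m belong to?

-0.93·322077 − 0.04·4947152 = -497417.690, which is > -498089
1.16·322077 − 0.34·4947152 = -1308422.360, which is > -1309029
This sign pattern matches Delta.

Delta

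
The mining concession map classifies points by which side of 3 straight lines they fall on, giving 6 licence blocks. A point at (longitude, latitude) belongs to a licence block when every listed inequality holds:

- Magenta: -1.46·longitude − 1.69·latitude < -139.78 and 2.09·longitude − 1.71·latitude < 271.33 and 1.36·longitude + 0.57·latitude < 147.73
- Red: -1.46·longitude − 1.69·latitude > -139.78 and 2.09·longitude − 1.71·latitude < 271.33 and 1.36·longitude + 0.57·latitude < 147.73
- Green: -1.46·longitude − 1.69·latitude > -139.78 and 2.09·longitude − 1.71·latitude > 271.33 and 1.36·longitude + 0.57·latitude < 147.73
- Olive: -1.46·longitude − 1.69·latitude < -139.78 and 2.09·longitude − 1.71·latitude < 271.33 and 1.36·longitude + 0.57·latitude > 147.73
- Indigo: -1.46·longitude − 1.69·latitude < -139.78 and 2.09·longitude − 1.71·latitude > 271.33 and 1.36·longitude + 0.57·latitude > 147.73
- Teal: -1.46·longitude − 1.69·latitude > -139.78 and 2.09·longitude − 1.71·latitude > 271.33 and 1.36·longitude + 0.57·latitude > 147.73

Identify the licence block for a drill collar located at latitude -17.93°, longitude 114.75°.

Red

-1.46·114.75 − 1.69·-17.93 = -137.233, which is > -139.78
2.09·114.75 − 1.71·-17.93 = 270.488, which is < 271.33
1.36·114.75 + 0.57·-17.93 = 145.840, which is < 147.73
This sign pattern matches Red.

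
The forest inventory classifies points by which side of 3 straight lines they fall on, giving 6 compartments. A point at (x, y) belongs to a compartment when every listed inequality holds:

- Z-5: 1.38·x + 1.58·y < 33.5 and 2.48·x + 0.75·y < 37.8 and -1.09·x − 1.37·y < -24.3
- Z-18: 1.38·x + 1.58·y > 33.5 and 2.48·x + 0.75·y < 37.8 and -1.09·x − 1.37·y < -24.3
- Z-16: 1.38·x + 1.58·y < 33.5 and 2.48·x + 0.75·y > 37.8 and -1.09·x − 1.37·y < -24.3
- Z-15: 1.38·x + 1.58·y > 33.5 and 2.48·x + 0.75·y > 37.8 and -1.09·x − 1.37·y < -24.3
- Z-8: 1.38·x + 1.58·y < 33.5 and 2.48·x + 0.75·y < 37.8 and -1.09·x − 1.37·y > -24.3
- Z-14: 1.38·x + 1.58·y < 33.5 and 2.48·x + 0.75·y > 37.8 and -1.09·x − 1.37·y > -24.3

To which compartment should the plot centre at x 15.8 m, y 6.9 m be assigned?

1.38·15.8 + 1.58·6.9 = 32.706, which is < 33.5
2.48·15.8 + 0.75·6.9 = 44.359, which is > 37.8
-1.09·15.8 − 1.37·6.9 = -26.675, which is < -24.3
This sign pattern matches Z-16.

Z-16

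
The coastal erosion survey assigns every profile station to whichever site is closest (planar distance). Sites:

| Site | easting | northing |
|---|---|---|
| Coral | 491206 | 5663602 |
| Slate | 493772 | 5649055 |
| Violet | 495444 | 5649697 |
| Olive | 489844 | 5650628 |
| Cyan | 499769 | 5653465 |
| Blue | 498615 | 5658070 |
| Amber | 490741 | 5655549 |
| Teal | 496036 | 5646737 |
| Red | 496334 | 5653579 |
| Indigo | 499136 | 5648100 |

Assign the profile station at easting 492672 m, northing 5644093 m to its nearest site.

Squared distances to each site:
Coral: 382750237.000; Slate: 25831444.000; Violet: 39088800.000; Olive: 50703809.000; Cyan: 138201793.000; Blue: 230675778.000; Amber: 134968697.000; Teal: 18307232.000; Red: 103394440.000; Indigo: 57839345.000.
Minimum at Teal.

Teal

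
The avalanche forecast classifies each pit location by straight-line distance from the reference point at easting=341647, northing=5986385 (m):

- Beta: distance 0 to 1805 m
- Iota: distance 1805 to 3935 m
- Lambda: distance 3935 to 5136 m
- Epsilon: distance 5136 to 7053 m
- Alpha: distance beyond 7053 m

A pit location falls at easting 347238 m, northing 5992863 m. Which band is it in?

Distance = √((347238−341647)² + (5992863−5986385)²) = √(31259281.000 + 41964484.000) = 8557.089 m.
7053 ≤ 8557.089 < ∞ → Alpha.

Alpha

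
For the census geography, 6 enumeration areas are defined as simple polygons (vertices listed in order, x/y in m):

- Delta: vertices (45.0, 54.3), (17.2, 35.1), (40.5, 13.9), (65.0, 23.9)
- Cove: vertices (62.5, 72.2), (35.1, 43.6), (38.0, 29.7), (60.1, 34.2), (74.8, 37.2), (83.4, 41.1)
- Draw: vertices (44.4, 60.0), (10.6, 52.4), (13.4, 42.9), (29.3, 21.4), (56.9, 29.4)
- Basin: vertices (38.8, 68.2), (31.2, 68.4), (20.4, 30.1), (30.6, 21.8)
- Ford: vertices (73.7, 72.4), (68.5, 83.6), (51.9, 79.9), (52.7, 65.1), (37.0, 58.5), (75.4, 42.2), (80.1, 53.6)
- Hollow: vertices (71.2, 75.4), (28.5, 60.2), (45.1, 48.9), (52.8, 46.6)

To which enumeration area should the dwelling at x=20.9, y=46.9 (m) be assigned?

Draw

Cast a ray rightward from (20.9, 46.9). For each polygon, the edges (by vertex number in listed order) whose endpoints lie on opposite sides of y = 46.9, where each meets that height, and whether that is right or left of the point:
Delta: 1–2 at x≈34.29 (right), 4–1 at x≈49.87 (right) → 2 crossings.
Cove: 1–2 at x≈38.26 (right), 6–1 at x≈79.50 (right) → 2 crossings.
Draw: 2–3 at x≈12.22 (left), 5–1 at x≈49.75 (right) → 1 crossing.
Basin: 2–3 at x≈25.14 (right), 4–1 at x≈35.04 (right) → 2 crossings.
Ford: 5–6 at x≈64.33 (right), 6–7 at x≈77.34 (right) → 2 crossings.
Hollow: 3–4 at x≈51.80 (right), 4–1 at x≈52.99 (right) → 2 crossings.
Only Draw has an odd count, so the point is inside Draw.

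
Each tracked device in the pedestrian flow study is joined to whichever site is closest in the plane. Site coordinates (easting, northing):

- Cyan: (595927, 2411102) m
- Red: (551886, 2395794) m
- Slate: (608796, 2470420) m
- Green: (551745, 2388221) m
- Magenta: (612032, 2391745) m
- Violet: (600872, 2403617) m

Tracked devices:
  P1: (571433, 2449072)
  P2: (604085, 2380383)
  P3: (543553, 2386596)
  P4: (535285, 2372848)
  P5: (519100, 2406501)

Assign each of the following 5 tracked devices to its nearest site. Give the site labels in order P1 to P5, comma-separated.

Slate, Magenta, Green, Green, Red

P1 → Slate (d²=1851730873.00)
P2 → Magenta (d²=192249853.00)
P3 → Green (d²=69749489.00)
P4 → Green (d²=507260729.00)
P5 → Red (d²=1189561645.00)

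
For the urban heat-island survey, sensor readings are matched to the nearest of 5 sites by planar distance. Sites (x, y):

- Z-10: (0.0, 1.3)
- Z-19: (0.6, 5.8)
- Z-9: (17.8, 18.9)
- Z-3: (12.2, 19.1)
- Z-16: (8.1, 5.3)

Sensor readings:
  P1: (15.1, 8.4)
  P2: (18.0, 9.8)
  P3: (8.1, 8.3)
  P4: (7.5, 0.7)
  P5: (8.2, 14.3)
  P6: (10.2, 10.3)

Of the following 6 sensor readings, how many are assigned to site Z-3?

P1 → Z-16
P2 → Z-9
P3 → Z-16
P4 → Z-16
P5 → Z-3
P6 → Z-16
1 of the 6 goes to Z-3.

1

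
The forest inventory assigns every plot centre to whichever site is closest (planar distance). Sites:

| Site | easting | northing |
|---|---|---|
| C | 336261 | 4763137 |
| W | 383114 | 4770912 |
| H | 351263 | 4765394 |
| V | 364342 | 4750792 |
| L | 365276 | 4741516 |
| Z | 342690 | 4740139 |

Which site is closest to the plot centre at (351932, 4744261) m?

Z

Squared distances to each site:
C: 601883617.000; W: 1682592925.000; H: 447051250.000; V: 196662061.000; L: 185597361.000; Z: 102405448.000.
Minimum at Z.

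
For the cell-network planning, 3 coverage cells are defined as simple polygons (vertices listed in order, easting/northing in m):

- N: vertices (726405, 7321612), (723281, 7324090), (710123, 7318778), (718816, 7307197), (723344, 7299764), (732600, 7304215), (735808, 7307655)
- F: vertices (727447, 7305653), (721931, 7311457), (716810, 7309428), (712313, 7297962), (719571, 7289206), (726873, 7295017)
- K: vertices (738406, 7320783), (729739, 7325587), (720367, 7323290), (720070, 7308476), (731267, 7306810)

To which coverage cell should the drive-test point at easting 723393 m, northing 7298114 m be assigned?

Cast a ray rightward from (723393, 7298114). For each polygon, the edges (by vertex number in listed order) whose endpoints lie on opposite sides of northing = 7298114, where each meets that height, and whether that is right or left of the point:
N: no edge straddles that height → 0 crossings.
F: 3–4 at easting≈712372.6 (left), 6–1 at easting≈727040.1 (right) → 1 crossing.
K: no edge straddles that height → 0 crossings.
Only F has an odd count, so the point is inside F.

F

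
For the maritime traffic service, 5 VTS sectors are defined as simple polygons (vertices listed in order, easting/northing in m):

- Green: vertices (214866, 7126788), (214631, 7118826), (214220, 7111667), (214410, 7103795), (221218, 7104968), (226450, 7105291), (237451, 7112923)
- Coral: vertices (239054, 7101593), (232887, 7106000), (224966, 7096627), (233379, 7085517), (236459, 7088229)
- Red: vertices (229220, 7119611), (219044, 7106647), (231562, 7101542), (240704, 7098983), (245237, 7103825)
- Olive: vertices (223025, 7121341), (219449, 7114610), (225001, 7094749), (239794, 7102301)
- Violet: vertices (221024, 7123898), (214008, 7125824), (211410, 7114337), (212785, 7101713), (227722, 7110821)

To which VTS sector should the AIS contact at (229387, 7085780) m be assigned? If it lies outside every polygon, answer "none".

none

Cast a ray rightward from (229387, 7085780). For each polygon, the edges (by vertex number in listed order) whose endpoints lie on opposite sides of northing = 7085780, where each meets that height, and whether that is right or left of the point:
Green: no edge straddles that height → 0 crossings.
Coral: 3–4 at easting≈233179.8 (right), 4–5 at easting≈233677.7 (right) → 2 crossings.
Red: no edge straddles that height → 0 crossings.
Olive: no edge straddles that height → 0 crossings.
Violet: no edge straddles that height → 0 crossings.
All counts are even, so the point lies outside every listed polygon.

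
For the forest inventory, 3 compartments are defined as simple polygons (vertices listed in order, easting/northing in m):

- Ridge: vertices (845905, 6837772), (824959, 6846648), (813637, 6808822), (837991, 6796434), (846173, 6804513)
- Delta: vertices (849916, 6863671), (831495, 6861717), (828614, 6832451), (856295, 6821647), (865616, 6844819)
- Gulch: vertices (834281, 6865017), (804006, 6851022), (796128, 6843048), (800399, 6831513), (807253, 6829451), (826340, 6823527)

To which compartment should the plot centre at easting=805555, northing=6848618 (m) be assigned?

Cast a ray rightward from (805555, 6848618). For each polygon, the edges (by vertex number in listed order) whose endpoints lie on opposite sides of northing = 6848618, where each meets that height, and whether that is right or left of the point:
Ridge: no edge straddles that height → 0 crossings.
Delta: 2–3 at easting≈830205.5 (right), 5–1 at easting≈862452.2 (right) → 2 crossings.
Gulch: 2–3 at easting≈801630.9 (left), 6–1 at easting≈831142.3 (right) → 1 crossing.
Only Gulch has an odd count, so the point is inside Gulch.

Gulch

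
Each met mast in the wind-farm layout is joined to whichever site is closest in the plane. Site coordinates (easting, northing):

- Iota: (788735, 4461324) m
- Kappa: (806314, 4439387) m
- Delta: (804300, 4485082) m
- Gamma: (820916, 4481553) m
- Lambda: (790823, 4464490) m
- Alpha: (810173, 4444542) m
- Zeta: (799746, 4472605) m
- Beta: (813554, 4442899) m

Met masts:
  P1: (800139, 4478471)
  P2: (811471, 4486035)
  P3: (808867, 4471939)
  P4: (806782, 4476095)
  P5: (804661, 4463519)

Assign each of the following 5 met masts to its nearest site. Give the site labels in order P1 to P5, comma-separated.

Zeta, Delta, Zeta, Zeta, Zeta

P1 → Zeta (d²=34564405.00)
P2 → Delta (d²=52331450.00)
P3 → Zeta (d²=83636197.00)
P4 → Zeta (d²=61685396.00)
P5 → Zeta (d²=106712621.00)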